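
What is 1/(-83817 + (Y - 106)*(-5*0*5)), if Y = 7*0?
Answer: -1/83817 ≈ -1.1931e-5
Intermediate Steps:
Y = 0
1/(-83817 + (Y - 106)*(-5*0*5)) = 1/(-83817 + (0 - 106)*(-5*0*5)) = 1/(-83817 - 0*5) = 1/(-83817 - 106*0) = 1/(-83817 + 0) = 1/(-83817) = -1/83817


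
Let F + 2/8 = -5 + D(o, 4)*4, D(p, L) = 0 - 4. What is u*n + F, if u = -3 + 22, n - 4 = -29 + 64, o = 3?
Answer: 2879/4 ≈ 719.75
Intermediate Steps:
D(p, L) = -4
F = -85/4 (F = -1/4 + (-5 - 4*4) = -1/4 + (-5 - 16) = -1/4 - 21 = -85/4 ≈ -21.250)
n = 39 (n = 4 + (-29 + 64) = 4 + 35 = 39)
u = 19
u*n + F = 19*39 - 85/4 = 741 - 85/4 = 2879/4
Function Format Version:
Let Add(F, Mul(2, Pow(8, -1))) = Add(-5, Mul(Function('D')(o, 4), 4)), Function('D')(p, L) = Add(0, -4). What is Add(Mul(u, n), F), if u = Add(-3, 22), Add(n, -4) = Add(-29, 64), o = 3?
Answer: Rational(2879, 4) ≈ 719.75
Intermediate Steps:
Function('D')(p, L) = -4
F = Rational(-85, 4) (F = Add(Rational(-1, 4), Add(-5, Mul(-4, 4))) = Add(Rational(-1, 4), Add(-5, -16)) = Add(Rational(-1, 4), -21) = Rational(-85, 4) ≈ -21.250)
n = 39 (n = Add(4, Add(-29, 64)) = Add(4, 35) = 39)
u = 19
Add(Mul(u, n), F) = Add(Mul(19, 39), Rational(-85, 4)) = Add(741, Rational(-85, 4)) = Rational(2879, 4)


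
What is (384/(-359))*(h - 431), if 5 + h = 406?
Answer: 11520/359 ≈ 32.089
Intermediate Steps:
h = 401 (h = -5 + 406 = 401)
(384/(-359))*(h - 431) = (384/(-359))*(401 - 431) = (384*(-1/359))*(-30) = -384/359*(-30) = 11520/359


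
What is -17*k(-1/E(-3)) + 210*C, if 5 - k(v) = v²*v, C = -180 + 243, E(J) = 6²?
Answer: 613293103/46656 ≈ 13145.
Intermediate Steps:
E(J) = 36
C = 63
k(v) = 5 - v³ (k(v) = 5 - v²*v = 5 - v³)
-17*k(-1/E(-3)) + 210*C = -17*(5 - (-1/36)³) + 210*63 = -17*(5 - (-1*1/36)³) + 13230 = -17*(5 - (-1/36)³) + 13230 = -17*(5 - 1*(-1/46656)) + 13230 = -17*(5 + 1/46656) + 13230 = -17*233281/46656 + 13230 = -3965777/46656 + 13230 = 613293103/46656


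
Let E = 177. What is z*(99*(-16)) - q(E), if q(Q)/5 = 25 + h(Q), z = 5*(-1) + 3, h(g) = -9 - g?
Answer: 3973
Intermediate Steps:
z = -2 (z = -5 + 3 = -2)
q(Q) = 80 - 5*Q (q(Q) = 5*(25 + (-9 - Q)) = 5*(16 - Q) = 80 - 5*Q)
z*(99*(-16)) - q(E) = -198*(-16) - (80 - 5*177) = -2*(-1584) - (80 - 885) = 3168 - 1*(-805) = 3168 + 805 = 3973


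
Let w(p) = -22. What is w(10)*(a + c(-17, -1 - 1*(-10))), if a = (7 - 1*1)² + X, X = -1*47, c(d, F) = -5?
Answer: 352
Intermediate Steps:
X = -47
a = -11 (a = (7 - 1*1)² - 47 = (7 - 1)² - 47 = 6² - 47 = 36 - 47 = -11)
w(10)*(a + c(-17, -1 - 1*(-10))) = -22*(-11 - 5) = -22*(-16) = 352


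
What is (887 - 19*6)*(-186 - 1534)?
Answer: -1329560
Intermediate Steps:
(887 - 19*6)*(-186 - 1534) = (887 - 114)*(-1720) = 773*(-1720) = -1329560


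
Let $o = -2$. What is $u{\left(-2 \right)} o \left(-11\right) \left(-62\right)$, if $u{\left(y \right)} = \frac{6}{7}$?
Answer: $- \frac{8184}{7} \approx -1169.1$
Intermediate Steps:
$u{\left(y \right)} = \frac{6}{7}$ ($u{\left(y \right)} = 6 \cdot \frac{1}{7} = \frac{6}{7}$)
$u{\left(-2 \right)} o \left(-11\right) \left(-62\right) = \frac{6 \left(\left(-2\right) \left(-11\right)\right)}{7} \left(-62\right) = \frac{6}{7} \cdot 22 \left(-62\right) = \frac{132}{7} \left(-62\right) = - \frac{8184}{7}$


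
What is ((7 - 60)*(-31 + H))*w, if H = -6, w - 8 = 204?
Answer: 415732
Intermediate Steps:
w = 212 (w = 8 + 204 = 212)
((7 - 60)*(-31 + H))*w = ((7 - 60)*(-31 - 6))*212 = -53*(-37)*212 = 1961*212 = 415732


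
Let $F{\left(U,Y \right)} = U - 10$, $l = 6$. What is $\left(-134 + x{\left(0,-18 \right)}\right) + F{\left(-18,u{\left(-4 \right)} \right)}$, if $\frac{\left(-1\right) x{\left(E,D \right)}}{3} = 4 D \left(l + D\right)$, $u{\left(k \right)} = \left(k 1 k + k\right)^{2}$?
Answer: $-2754$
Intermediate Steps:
$u{\left(k \right)} = \left(k + k^{2}\right)^{2}$ ($u{\left(k \right)} = \left(k k + k\right)^{2} = \left(k^{2} + k\right)^{2} = \left(k + k^{2}\right)^{2}$)
$F{\left(U,Y \right)} = -10 + U$ ($F{\left(U,Y \right)} = U - 10 = -10 + U$)
$x{\left(E,D \right)} = - 12 D \left(6 + D\right)$ ($x{\left(E,D \right)} = - 3 \cdot 4 D \left(6 + D\right) = - 12 D \left(6 + D\right)$)
$\left(-134 + x{\left(0,-18 \right)}\right) + F{\left(-18,u{\left(-4 \right)} \right)} = \left(-134 - - 216 \left(6 - 18\right)\right) - 28 = \left(-134 - \left(-216\right) \left(-12\right)\right) - 28 = \left(-134 - 2592\right) - 28 = -2726 - 28 = -2754$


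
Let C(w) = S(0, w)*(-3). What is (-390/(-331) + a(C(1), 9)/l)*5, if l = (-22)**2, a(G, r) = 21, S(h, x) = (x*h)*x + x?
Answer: 978555/160204 ≈ 6.1082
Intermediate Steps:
S(h, x) = x + h*x**2 (S(h, x) = (h*x)*x + x = h*x**2 + x = x + h*x**2)
C(w) = -3*w (C(w) = (w*(1 + 0*w))*(-3) = (w*(1 + 0))*(-3) = (w*1)*(-3) = w*(-3) = -3*w)
l = 484
(-390/(-331) + a(C(1), 9)/l)*5 = (-390/(-331) + 21/484)*5 = (-390*(-1/331) + 21*(1/484))*5 = (390/331 + 21/484)*5 = (195711/160204)*5 = 978555/160204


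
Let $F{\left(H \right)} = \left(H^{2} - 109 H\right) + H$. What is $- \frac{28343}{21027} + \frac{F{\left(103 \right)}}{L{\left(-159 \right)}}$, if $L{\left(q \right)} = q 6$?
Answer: $- \frac{5403439}{6686586} \approx -0.8081$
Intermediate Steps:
$L{\left(q \right)} = 6 q$
$F{\left(H \right)} = H^{2} - 108 H$
$- \frac{28343}{21027} + \frac{F{\left(103 \right)}}{L{\left(-159 \right)}} = - \frac{28343}{21027} + \frac{103 \left(-108 + 103\right)}{6 \left(-159\right)} = \left(-28343\right) \frac{1}{21027} + \frac{103 \left(-5\right)}{-954} = - \frac{28343}{21027} - - \frac{515}{954} = - \frac{28343}{21027} + \frac{515}{954} = - \frac{5403439}{6686586}$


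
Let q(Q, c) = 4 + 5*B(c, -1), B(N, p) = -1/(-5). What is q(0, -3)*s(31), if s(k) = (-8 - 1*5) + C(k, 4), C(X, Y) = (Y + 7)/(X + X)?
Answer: -3975/62 ≈ -64.113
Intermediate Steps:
C(X, Y) = (7 + Y)/(2*X) (C(X, Y) = (7 + Y)/((2*X)) = (7 + Y)*(1/(2*X)) = (7 + Y)/(2*X))
B(N, p) = ⅕ (B(N, p) = -1*(-⅕) = ⅕)
s(k) = -13 + 11/(2*k) (s(k) = (-8 - 1*5) + (7 + 4)/(2*k) = (-8 - 5) + (½)*11/k = -13 + 11/(2*k))
q(Q, c) = 5 (q(Q, c) = 4 + 5*(⅕) = 4 + 1 = 5)
q(0, -3)*s(31) = 5*(-13 + (11/2)/31) = 5*(-13 + (11/2)*(1/31)) = 5*(-13 + 11/62) = 5*(-795/62) = -3975/62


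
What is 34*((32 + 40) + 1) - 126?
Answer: 2356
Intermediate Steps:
34*((32 + 40) + 1) - 126 = 34*(72 + 1) - 126 = 34*73 - 126 = 2482 - 126 = 2356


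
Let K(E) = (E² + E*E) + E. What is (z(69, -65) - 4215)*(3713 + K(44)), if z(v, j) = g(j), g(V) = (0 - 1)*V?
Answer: -31660350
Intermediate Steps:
K(E) = E + 2*E² (K(E) = (E² + E²) + E = 2*E² + E = E + 2*E²)
g(V) = -V
z(v, j) = -j
(z(69, -65) - 4215)*(3713 + K(44)) = (-1*(-65) - 4215)*(3713 + 44*(1 + 2*44)) = (65 - 4215)*(3713 + 44*(1 + 88)) = -4150*(3713 + 44*89) = -4150*(3713 + 3916) = -4150*7629 = -31660350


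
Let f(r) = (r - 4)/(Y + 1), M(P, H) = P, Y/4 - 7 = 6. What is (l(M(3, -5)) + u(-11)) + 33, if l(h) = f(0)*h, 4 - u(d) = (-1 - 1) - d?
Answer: 1472/53 ≈ 27.774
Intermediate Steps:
Y = 52 (Y = 28 + 4*6 = 28 + 24 = 52)
f(r) = -4/53 + r/53 (f(r) = (r - 4)/(52 + 1) = (-4 + r)/53 = (-4 + r)*(1/53) = -4/53 + r/53)
u(d) = 6 + d (u(d) = 4 - ((-1 - 1) - d) = 4 - (-2 - d) = 4 + (2 + d) = 6 + d)
l(h) = -4*h/53 (l(h) = (-4/53 + (1/53)*0)*h = (-4/53 + 0)*h = -4*h/53)
(l(M(3, -5)) + u(-11)) + 33 = (-4/53*3 + (6 - 11)) + 33 = (-12/53 - 5) + 33 = -277/53 + 33 = 1472/53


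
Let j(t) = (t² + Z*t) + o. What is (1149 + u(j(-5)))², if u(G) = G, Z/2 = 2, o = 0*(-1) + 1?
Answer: 1334025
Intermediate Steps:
o = 1 (o = 0 + 1 = 1)
Z = 4 (Z = 2*2 = 4)
j(t) = 1 + t² + 4*t (j(t) = (t² + 4*t) + 1 = 1 + t² + 4*t)
(1149 + u(j(-5)))² = (1149 + (1 + (-5)² + 4*(-5)))² = (1149 + (1 + 25 - 20))² = (1149 + 6)² = 1155² = 1334025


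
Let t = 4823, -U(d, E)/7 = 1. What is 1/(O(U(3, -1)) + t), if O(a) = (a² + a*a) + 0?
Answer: 1/4921 ≈ 0.00020321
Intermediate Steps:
U(d, E) = -7 (U(d, E) = -7*1 = -7)
O(a) = 2*a² (O(a) = (a² + a²) + 0 = 2*a² + 0 = 2*a²)
1/(O(U(3, -1)) + t) = 1/(2*(-7)² + 4823) = 1/(2*49 + 4823) = 1/(98 + 4823) = 1/4921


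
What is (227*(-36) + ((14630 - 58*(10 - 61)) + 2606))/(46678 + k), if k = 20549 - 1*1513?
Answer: 6011/32857 ≈ 0.18294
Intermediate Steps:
k = 19036 (k = 20549 - 1513 = 19036)
(227*(-36) + ((14630 - 58*(10 - 61)) + 2606))/(46678 + k) = (227*(-36) + ((14630 - 58*(10 - 61)) + 2606))/(46678 + 19036) = (-8172 + ((14630 - 58*(-51)) + 2606))/65714 = (-8172 + ((14630 + 2958) + 2606))*(1/65714) = (-8172 + (17588 + 2606))*(1/65714) = (-8172 + 20194)*(1/65714) = 12022*(1/65714) = 6011/32857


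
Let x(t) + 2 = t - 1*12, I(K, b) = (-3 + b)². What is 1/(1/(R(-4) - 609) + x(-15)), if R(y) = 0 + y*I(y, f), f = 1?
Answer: -625/18126 ≈ -0.034481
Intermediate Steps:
R(y) = 4*y (R(y) = 0 + y*(-3 + 1)² = 0 + y*(-2)² = 0 + y*4 = 0 + 4*y = 4*y)
x(t) = -14 + t (x(t) = -2 + (t - 1*12) = -2 + (t - 12) = -2 + (-12 + t) = -14 + t)
1/(1/(R(-4) - 609) + x(-15)) = 1/(1/(4*(-4) - 609) + (-14 - 15)) = 1/(1/(-16 - 609) - 29) = 1/(1/(-625) - 29) = 1/(-1/625 - 29) = 1/(-18126/625) = -625/18126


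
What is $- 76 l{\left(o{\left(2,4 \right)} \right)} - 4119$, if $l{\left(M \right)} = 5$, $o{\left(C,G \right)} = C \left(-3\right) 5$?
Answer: $-4499$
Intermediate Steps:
$o{\left(C,G \right)} = - 15 C$ ($o{\left(C,G \right)} = - 3 C 5 = - 15 C$)
$- 76 l{\left(o{\left(2,4 \right)} \right)} - 4119 = \left(-76\right) 5 - 4119 = -380 - 4119 = -4499$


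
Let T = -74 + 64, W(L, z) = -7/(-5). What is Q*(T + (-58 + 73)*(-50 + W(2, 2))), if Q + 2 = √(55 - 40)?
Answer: 1478 - 739*√15 ≈ -1384.1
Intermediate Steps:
W(L, z) = 7/5 (W(L, z) = -7*(-⅕) = 7/5)
T = -10
Q = -2 + √15 (Q = -2 + √(55 - 40) = -2 + √15 ≈ 1.8730)
Q*(T + (-58 + 73)*(-50 + W(2, 2))) = (-2 + √15)*(-10 + (-58 + 73)*(-50 + 7/5)) = (-2 + √15)*(-10 + 15*(-243/5)) = (-2 + √15)*(-10 - 729) = (-2 + √15)*(-739) = 1478 - 739*√15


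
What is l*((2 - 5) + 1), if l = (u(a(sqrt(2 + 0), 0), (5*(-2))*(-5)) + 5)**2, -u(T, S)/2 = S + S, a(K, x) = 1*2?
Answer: -76050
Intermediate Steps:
a(K, x) = 2
u(T, S) = -4*S (u(T, S) = -2*(S + S) = -4*S)
l = 38025 (l = (-4*5*(-2)*(-5) + 5)**2 = (-(-40)*(-5) + 5)**2 = (-4*50 + 5)**2 = (-200 + 5)**2 = (-195)**2 = 38025)
l*((2 - 5) + 1) = 38025*((2 - 5) + 1) = 38025*(-3 + 1) = 38025*(-2) = -76050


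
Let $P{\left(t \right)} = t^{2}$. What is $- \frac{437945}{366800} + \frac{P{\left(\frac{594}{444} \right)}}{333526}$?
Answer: $- \frac{152643905023}{127847186320} \approx -1.194$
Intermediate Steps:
$- \frac{437945}{366800} + \frac{P{\left(\frac{594}{444} \right)}}{333526} = - \frac{437945}{366800} + \frac{\left(\frac{594}{444}\right)^{2}}{333526} = \left(-437945\right) \frac{1}{366800} + \left(594 \cdot \frac{1}{444}\right)^{2} \cdot \frac{1}{333526} = - \frac{87589}{73360} + \left(\frac{99}{74}\right)^{2} \cdot \frac{1}{333526} = - \frac{87589}{73360} + \frac{9801}{5476} \cdot \frac{1}{333526} = - \frac{87589}{73360} + \frac{9801}{1826388376} = - \frac{152643905023}{127847186320}$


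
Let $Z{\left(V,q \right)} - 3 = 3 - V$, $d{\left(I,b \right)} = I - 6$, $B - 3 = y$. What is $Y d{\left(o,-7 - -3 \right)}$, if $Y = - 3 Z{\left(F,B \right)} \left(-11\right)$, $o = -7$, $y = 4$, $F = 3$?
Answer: $-1287$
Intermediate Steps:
$B = 7$ ($B = 3 + 4 = 7$)
$d{\left(I,b \right)} = -6 + I$ ($d{\left(I,b \right)} = I - 6 = -6 + I$)
$Z{\left(V,q \right)} = 6 - V$ ($Z{\left(V,q \right)} = 3 - \left(-3 + V\right) = 6 - V$)
$Y = 99$ ($Y = - 3 \left(6 - 3\right) \left(-11\right) = \left(-3\right) 3 \left(-11\right) = \left(-9\right) \left(-11\right) = 99$)
$Y d{\left(o,-7 - -3 \right)} = 99 \left(-6 - 7\right) = 99 \left(-13\right) = -1287$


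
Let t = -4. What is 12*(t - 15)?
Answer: -228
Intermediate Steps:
12*(t - 15) = 12*(-4 - 15) = 12*(-19) = -228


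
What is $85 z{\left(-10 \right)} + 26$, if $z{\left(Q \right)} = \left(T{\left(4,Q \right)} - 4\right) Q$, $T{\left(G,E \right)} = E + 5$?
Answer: $7676$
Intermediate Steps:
$T{\left(G,E \right)} = 5 + E$
$z{\left(Q \right)} = Q \left(1 + Q\right)$ ($z{\left(Q \right)} = \left(\left(5 + Q\right) - 4\right) Q = \left(1 + Q\right) Q = Q \left(1 + Q\right)$)
$85 z{\left(-10 \right)} + 26 = 85 \left(- 10 \left(1 - 10\right)\right) + 26 = 85 \left(\left(-10\right) \left(-9\right)\right) + 26 = 85 \cdot 90 + 26 = 7650 + 26 = 7676$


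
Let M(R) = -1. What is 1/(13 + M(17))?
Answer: 1/12 ≈ 0.083333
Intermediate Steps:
1/(13 + M(17)) = 1/(13 - 1) = 1/12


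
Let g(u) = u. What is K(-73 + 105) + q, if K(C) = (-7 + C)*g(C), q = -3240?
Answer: -2440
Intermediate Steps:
K(C) = C*(-7 + C) (K(C) = (-7 + C)*C = C*(-7 + C))
K(-73 + 105) + q = (-73 + 105)*(-7 + (-73 + 105)) - 3240 = 32*(-7 + 32) - 3240 = 32*25 - 3240 = 800 - 3240 = -2440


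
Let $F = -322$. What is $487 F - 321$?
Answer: $-157135$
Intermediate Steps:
$487 F - 321 = 487 \left(-322\right) - 321 = -156814 - 321 = -157135$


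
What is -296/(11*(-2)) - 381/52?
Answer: 3505/572 ≈ 6.1276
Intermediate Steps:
-296/(11*(-2)) - 381/52 = -296/(-22) - 381*1/52 = -296*(-1/22) - 381/52 = 148/11 - 381/52 = 3505/572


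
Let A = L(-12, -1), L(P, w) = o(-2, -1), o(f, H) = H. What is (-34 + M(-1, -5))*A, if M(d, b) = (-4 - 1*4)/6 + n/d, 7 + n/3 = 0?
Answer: 43/3 ≈ 14.333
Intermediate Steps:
L(P, w) = -1
n = -21 (n = -21 + 3*0 = -21 + 0 = -21)
M(d, b) = -4/3 - 21/d (M(d, b) = (-4 - 1*4)/6 - 21/d = (-4 - 4)*(⅙) - 21/d = -8*⅙ - 21/d = -4/3 - 21/d)
A = -1
(-34 + M(-1, -5))*A = (-34 + (-4/3 - 21/(-1)))*(-1) = (-34 + (-4/3 - 21*(-1)))*(-1) = (-34 + (-4/3 + 21))*(-1) = (-34 + 59/3)*(-1) = -43/3*(-1) = 43/3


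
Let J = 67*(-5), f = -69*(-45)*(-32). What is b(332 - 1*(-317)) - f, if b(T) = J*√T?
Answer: 99360 - 335*√649 ≈ 90826.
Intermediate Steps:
f = -99360 (f = 3105*(-32) = -99360)
J = -335
b(T) = -335*√T
b(332 - 1*(-317)) - f = -335*√(332 - 1*(-317)) - 1*(-99360) = -335*√(332 + 317) + 99360 = -335*√649 + 99360 = 99360 - 335*√649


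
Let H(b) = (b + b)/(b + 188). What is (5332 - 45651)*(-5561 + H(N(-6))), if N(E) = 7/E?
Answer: 251344412505/1121 ≈ 2.2421e+8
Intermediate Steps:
H(b) = 2*b/(188 + b) (H(b) = (2*b)/(188 + b) = 2*b/(188 + b))
(5332 - 45651)*(-5561 + H(N(-6))) = (5332 - 45651)*(-5561 + 2*(7/(-6))/(188 + 7/(-6))) = -40319*(-5561 + 2*(7*(-1/6))/(188 + 7*(-1/6))) = -40319*(-5561 + 2*(-7/6)/(188 - 7/6)) = -40319*(-5561 + 2*(-7/6)/(1121/6)) = -40319*(-5561 + 2*(-7/6)*(6/1121)) = -40319*(-5561 - 14/1121) = -40319*(-6233895/1121) = 251344412505/1121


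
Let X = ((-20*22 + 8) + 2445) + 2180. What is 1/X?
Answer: 1/4193 ≈ 0.00023849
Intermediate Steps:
X = 4193 (X = ((-440 + 8) + 2445) + 2180 = (-432 + 2445) + 2180 = 2013 + 2180 = 4193)
1/X = 1/4193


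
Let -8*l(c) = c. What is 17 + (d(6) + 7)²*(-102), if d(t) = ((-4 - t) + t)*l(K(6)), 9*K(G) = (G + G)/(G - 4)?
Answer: -16405/3 ≈ -5468.3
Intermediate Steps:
K(G) = 2*G/(9*(-4 + G)) (K(G) = ((G + G)/(G - 4))/9 = ((2*G)/(-4 + G))/9 = (2*G/(-4 + G))/9 = 2*G/(9*(-4 + G)))
l(c) = -c/8
d(t) = ⅓ (d(t) = ((-4 - t) + t)*(-6/(36*(-4 + 6))) = -(-1)*(2/9)*6/2/2 = -(-1)*(2/9)*6*(½)/2 = -(-1)*2/(2*3) = -4*(-1/12) = ⅓)
17 + (d(6) + 7)²*(-102) = 17 + (⅓ + 7)²*(-102) = 17 + (22/3)²*(-102) = 17 + (484/9)*(-102) = 17 - 16456/3 = -16405/3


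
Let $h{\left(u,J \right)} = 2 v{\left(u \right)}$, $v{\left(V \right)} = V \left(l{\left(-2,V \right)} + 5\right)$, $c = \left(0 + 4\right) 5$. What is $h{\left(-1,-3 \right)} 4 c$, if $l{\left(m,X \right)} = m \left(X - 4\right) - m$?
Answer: $-2720$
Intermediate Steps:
$l{\left(m,X \right)} = - m + m \left(-4 + X\right)$ ($l{\left(m,X \right)} = m \left(-4 + X\right) - m = - m + m \left(-4 + X\right)$)
$c = 20$ ($c = 4 \cdot 5 = 20$)
$v{\left(V \right)} = V \left(15 - 2 V\right)$ ($v{\left(V \right)} = V \left(- 2 \left(-5 + V\right) + 5\right) = V \left(\left(10 - 2 V\right) + 5\right) = V \left(15 - 2 V\right)$)
$h{\left(u,J \right)} = 2 u \left(15 - 2 u\right)$
$h{\left(-1,-3 \right)} 4 c = 2 \left(-1\right) \left(15 - -2\right) 4 \cdot 20 = 2 \left(-1\right) \left(15 + 2\right) 4 \cdot 20 = 2 \left(-1\right) 17 \cdot 4 \cdot 20 = \left(-34\right) 4 \cdot 20 = \left(-136\right) 20 = -2720$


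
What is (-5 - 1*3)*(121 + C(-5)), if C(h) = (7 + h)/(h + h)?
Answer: -4832/5 ≈ -966.40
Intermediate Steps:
C(h) = (7 + h)/(2*h) (C(h) = (7 + h)/((2*h)) = (7 + h)*(1/(2*h)) = (7 + h)/(2*h))
(-5 - 1*3)*(121 + C(-5)) = (-5 - 1*3)*(121 + (1/2)*(7 - 5)/(-5)) = (-5 - 3)*(121 + (1/2)*(-1/5)*2) = -8*(121 - 1/5) = -8*604/5 = -4832/5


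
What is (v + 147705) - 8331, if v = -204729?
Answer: -65355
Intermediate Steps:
(v + 147705) - 8331 = (-204729 + 147705) - 8331 = -57024 - 8331 = -65355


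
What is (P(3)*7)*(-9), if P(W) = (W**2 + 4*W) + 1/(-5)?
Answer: -6552/5 ≈ -1310.4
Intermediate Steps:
P(W) = -1/5 + W**2 + 4*W (P(W) = (W**2 + 4*W) - 1/5 = -1/5 + W**2 + 4*W)
(P(3)*7)*(-9) = ((-1/5 + 3**2 + 4*3)*7)*(-9) = ((-1/5 + 9 + 12)*7)*(-9) = ((104/5)*7)*(-9) = (728/5)*(-9) = -6552/5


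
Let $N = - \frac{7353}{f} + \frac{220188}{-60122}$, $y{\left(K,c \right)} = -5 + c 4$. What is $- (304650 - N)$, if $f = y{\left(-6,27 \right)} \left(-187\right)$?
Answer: $- \frac{176395748664651}{579004921} \approx -3.0465 \cdot 10^{5}$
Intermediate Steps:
$y{\left(K,c \right)} = -5 + 4 c$
$f = -19261$ ($f = \left(-5 + 4 \cdot 27\right) \left(-187\right) = \left(-5 + 108\right) \left(-187\right) = 103 \left(-187\right) = -19261$)
$N = - \frac{1899482001}{579004921}$ ($N = - \frac{7353}{-19261} + \frac{220188}{-60122} = \left(-7353\right) \left(- \frac{1}{19261}\right) + 220188 \left(- \frac{1}{60122}\right) = \frac{7353}{19261} - \frac{110094}{30061} = - \frac{1899482001}{579004921} \approx -3.2806$)
$- (304650 - N) = - (304650 - - \frac{1899482001}{579004921}) = - (304650 + \frac{1899482001}{579004921}) = \left(-1\right) \frac{176395748664651}{579004921} = - \frac{176395748664651}{579004921}$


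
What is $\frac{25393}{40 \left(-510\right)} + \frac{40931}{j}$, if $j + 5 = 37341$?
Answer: $- \frac{14135081}{95206800} \approx -0.14847$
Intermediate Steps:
$j = 37336$ ($j = -5 + 37341 = 37336$)
$\frac{25393}{40 \left(-510\right)} + \frac{40931}{j} = \frac{25393}{40 \left(-510\right)} + \frac{40931}{37336} = \frac{25393}{-20400} + 40931 \cdot \frac{1}{37336} = 25393 \left(- \frac{1}{20400}\right) + \frac{40931}{37336} = - \frac{25393}{20400} + \frac{40931}{37336} = - \frac{14135081}{95206800}$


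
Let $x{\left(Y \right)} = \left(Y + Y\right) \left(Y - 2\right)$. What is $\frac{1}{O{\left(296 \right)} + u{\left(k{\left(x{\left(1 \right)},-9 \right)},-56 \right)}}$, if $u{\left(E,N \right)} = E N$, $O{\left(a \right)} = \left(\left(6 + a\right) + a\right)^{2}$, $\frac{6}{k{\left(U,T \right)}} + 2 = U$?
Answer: $\frac{1}{357688} \approx 2.7957 \cdot 10^{-6}$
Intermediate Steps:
$x{\left(Y \right)} = 2 Y \left(-2 + Y\right)$
$k{\left(U,T \right)} = \frac{6}{-2 + U}$
$O{\left(a \right)} = \left(6 + 2 a\right)^{2}$
$\frac{1}{O{\left(296 \right)} + u{\left(k{\left(x{\left(1 \right)},-9 \right)},-56 \right)}} = \frac{1}{4 \left(3 + 296\right)^{2} + \frac{6}{-2 + 2 \cdot 1 \left(-2 + 1\right)} \left(-56\right)} = \frac{1}{4 \cdot 299^{2} + \frac{6}{-2 + 2 \cdot 1 \left(-1\right)} \left(-56\right)} = \frac{1}{4 \cdot 89401 + \frac{6}{-2 - 2} \left(-56\right)} = \frac{1}{357604 + \frac{6}{-4} \left(-56\right)} = \frac{1}{357604 + 6 \left(- \frac{1}{4}\right) \left(-56\right)} = \frac{1}{357604 - -84} = \frac{1}{357604 + 84} = \frac{1}{357688}$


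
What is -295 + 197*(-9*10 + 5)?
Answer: -17040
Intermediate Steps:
-295 + 197*(-9*10 + 5) = -295 + 197*(-90 + 5) = -295 + 197*(-85) = -295 - 16745 = -17040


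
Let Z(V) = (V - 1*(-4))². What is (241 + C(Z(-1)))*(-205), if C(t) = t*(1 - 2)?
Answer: -47560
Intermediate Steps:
Z(V) = (4 + V)² (Z(V) = (V + 4)² = (4 + V)²)
C(t) = -t (C(t) = t*(-1) = -t)
(241 + C(Z(-1)))*(-205) = (241 - (4 - 1)²)*(-205) = (241 - 1*3²)*(-205) = (241 - 1*9)*(-205) = (241 - 9)*(-205) = 232*(-205) = -47560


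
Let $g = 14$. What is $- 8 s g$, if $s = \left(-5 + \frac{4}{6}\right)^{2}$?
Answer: $- \frac{18928}{9} \approx -2103.1$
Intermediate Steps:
$s = \frac{169}{9}$ ($s = \left(-5 + 4 \cdot \frac{1}{6}\right)^{2} = \left(-5 + \frac{2}{3}\right)^{2} = \left(- \frac{13}{3}\right)^{2} = \frac{169}{9} \approx 18.778$)
$- 8 s g = \left(-8\right) \frac{169}{9} \cdot 14 = \left(- \frac{1352}{9}\right) 14 = - \frac{18928}{9}$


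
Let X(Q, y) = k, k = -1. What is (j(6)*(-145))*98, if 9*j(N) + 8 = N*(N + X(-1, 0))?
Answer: -312620/9 ≈ -34736.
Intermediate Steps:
X(Q, y) = -1
j(N) = -8/9 + N*(-1 + N)/9 (j(N) = -8/9 + (N*(N - 1))/9 = -8/9 + (N*(-1 + N))/9 = -8/9 + N*(-1 + N)/9)
(j(6)*(-145))*98 = ((-8/9 - 1/9*6 + (1/9)*6**2)*(-145))*98 = ((-8/9 - 2/3 + (1/9)*36)*(-145))*98 = ((-8/9 - 2/3 + 4)*(-145))*98 = ((22/9)*(-145))*98 = -3190/9*98 = -312620/9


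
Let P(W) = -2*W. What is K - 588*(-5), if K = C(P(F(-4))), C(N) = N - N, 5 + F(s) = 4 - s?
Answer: 2940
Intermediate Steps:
F(s) = -1 - s (F(s) = -5 + (4 - s) = -1 - s)
C(N) = 0
K = 0
K - 588*(-5) = 0 - 588*(-5) = 0 - 1*(-2940) = 0 + 2940 = 2940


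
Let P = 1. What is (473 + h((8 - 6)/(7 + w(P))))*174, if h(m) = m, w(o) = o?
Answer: 164691/2 ≈ 82346.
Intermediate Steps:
(473 + h((8 - 6)/(7 + w(P))))*174 = (473 + (8 - 6)/(7 + 1))*174 = (473 + 2/8)*174 = (473 + 2*(⅛))*174 = (473 + ¼)*174 = (1893/4)*174 = 164691/2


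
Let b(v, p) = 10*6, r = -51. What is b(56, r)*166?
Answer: 9960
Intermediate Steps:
b(v, p) = 60
b(56, r)*166 = 60*166 = 9960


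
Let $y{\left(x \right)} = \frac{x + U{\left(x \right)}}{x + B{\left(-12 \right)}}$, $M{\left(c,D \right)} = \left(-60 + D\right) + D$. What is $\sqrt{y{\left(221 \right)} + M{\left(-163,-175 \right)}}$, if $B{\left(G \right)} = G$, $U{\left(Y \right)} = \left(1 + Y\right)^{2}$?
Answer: $\frac{i \sqrt{7562665}}{209} \approx 13.158 i$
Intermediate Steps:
$M{\left(c,D \right)} = -60 + 2 D$
$y{\left(x \right)} = \frac{x + \left(1 + x\right)^{2}}{-12 + x}$ ($y{\left(x \right)} = \frac{x + \left(1 + x\right)^{2}}{x - 12} = \frac{x + \left(1 + x\right)^{2}}{-12 + x}$)
$\sqrt{y{\left(221 \right)} + M{\left(-163,-175 \right)}} = \sqrt{\frac{221 + \left(1 + 221\right)^{2}}{-12 + 221} + \left(-60 + 2 \left(-175\right)\right)} = \sqrt{\frac{221 + 222^{2}}{209} - 410} = \sqrt{\frac{221 + 49284}{209} - 410} = \sqrt{\frac{1}{209} \cdot 49505 - 410} = \sqrt{\frac{49505}{209} - 410} = \sqrt{- \frac{36185}{209}} = \frac{i \sqrt{7562665}}{209}$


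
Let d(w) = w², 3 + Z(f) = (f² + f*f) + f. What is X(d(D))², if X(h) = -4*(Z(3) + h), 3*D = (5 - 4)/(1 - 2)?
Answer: 425104/81 ≈ 5248.2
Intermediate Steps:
D = -⅓ (D = ((5 - 4)/(1 - 2))/3 = (1/(-1))/3 = (1*(-1))/3 = (⅓)*(-1) = -⅓ ≈ -0.33333)
Z(f) = -3 + f + 2*f² (Z(f) = -3 + ((f² + f*f) + f) = -3 + ((f² + f²) + f) = -3 + (2*f² + f) = -3 + (f + 2*f²) = -3 + f + 2*f²)
X(h) = -72 - 4*h (X(h) = -4*((-3 + 3 + 2*3²) + h) = -4*((-3 + 3 + 2*9) + h) = -4*((-3 + 3 + 18) + h) = -4*(18 + h) = -72 - 4*h)
X(d(D))² = (-72 - 4*(-⅓)²)² = (-72 - 4*⅑)² = (-72 - 4/9)² = (-652/9)² = 425104/81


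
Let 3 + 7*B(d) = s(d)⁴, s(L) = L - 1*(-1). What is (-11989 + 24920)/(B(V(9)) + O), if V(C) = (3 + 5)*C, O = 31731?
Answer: 90517/28620355 ≈ 0.0031627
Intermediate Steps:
V(C) = 8*C
s(L) = 1 + L (s(L) = L + 1 = 1 + L)
B(d) = -3/7 + (1 + d)⁴/7
(-11989 + 24920)/(B(V(9)) + O) = (-11989 + 24920)/((-3/7 + (1 + 8*9)⁴/7) + 31731) = 12931/((-3/7 + (1 + 72)⁴/7) + 31731) = 12931/((-3/7 + (⅐)*73⁴) + 31731) = 12931/((-3/7 + (⅐)*28398241) + 31731) = 12931/((-3/7 + 28398241/7) + 31731) = 12931/(28398238/7 + 31731) = 12931/(28620355/7) = 12931*(7/28620355) = 90517/28620355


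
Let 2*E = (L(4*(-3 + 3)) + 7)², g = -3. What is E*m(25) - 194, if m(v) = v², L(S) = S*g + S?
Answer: 30237/2 ≈ 15119.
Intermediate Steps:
L(S) = -2*S (L(S) = S*(-3) + S = -3*S + S = -2*S)
E = 49/2 (E = (-8*(-3 + 3) + 7)²/2 = (-8*0 + 7)²/2 = (-2*0 + 7)²/2 = (0 + 7)²/2 = (½)*7² = (½)*49 = 49/2 ≈ 24.500)
E*m(25) - 194 = (49/2)*25² - 194 = (49/2)*625 - 194 = 30625/2 - 194 = 30237/2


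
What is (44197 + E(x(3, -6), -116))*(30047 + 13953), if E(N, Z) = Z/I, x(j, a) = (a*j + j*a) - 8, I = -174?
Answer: 5834092000/3 ≈ 1.9447e+9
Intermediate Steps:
x(j, a) = -8 + 2*a*j (x(j, a) = (a*j + a*j) - 8 = 2*a*j - 8 = -8 + 2*a*j)
E(N, Z) = -Z/174 (E(N, Z) = Z/(-174) = Z*(-1/174) = -Z/174)
(44197 + E(x(3, -6), -116))*(30047 + 13953) = (44197 - 1/174*(-116))*(30047 + 13953) = (44197 + 2/3)*44000 = (132593/3)*44000 = 5834092000/3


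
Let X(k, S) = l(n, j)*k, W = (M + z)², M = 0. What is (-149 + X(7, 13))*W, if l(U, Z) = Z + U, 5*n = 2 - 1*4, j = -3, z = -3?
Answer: -7776/5 ≈ -1555.2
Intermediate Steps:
W = 9 (W = (0 - 3)² = (-3)² = 9)
n = -⅖ (n = (2 - 1*4)/5 = (2 - 4)/5 = (⅕)*(-2) = -⅖ ≈ -0.40000)
l(U, Z) = U + Z
X(k, S) = -17*k/5 (X(k, S) = (-⅖ - 3)*k = -17*k/5)
(-149 + X(7, 13))*W = (-149 - 17/5*7)*9 = (-149 - 119/5)*9 = -864/5*9 = -7776/5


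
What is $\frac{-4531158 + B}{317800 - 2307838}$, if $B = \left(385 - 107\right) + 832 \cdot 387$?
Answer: $\frac{2104448}{995019} \approx 2.115$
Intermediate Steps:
$B = 322262$ ($B = \left(385 - 107\right) + 321984 = 278 + 321984 = 322262$)
$\frac{-4531158 + B}{317800 - 2307838} = \frac{-4531158 + 322262}{317800 - 2307838} = - \frac{4208896}{-1990038} = \left(-4208896\right) \left(- \frac{1}{1990038}\right) = \frac{2104448}{995019}$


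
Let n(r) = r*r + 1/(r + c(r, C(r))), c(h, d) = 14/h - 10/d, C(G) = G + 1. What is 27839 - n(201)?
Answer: -51264411721/4080910 ≈ -12562.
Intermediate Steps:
C(G) = 1 + G
c(h, d) = -10/d + 14/h
n(r) = r² + 1/(r - 10/(1 + r) + 14/r) (n(r) = r*r + 1/(r + (-10/(1 + r) + 14/r)) = r² + 1/(r - 10/(1 + r) + 14/r))
27839 - n(201) = 27839 - 201*(1 + 201³ + 201⁴ + 4*201² + 15*201)/(14 + 201² + 201³ + 4*201) = 27839 - 201*(1 + 8120601 + 1632240801 + 4*40401 + 3015)/(14 + 40401 + 8120601 + 804) = 27839 - 201*(1 + 8120601 + 1632240801 + 161604 + 3015)/8161820 = 27839 - 201*1640526022/8161820 = 27839 - 1*164872865211/4080910 = 27839 - 164872865211/4080910 = -51264411721/4080910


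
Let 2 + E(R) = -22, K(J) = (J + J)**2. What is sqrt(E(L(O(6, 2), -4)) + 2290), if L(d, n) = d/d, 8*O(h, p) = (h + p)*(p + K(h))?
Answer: sqrt(2266) ≈ 47.603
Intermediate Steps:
K(J) = 4*J**2 (K(J) = (2*J)**2 = 4*J**2)
O(h, p) = (h + p)*(p + 4*h**2)/8 (O(h, p) = ((h + p)*(p + 4*h**2))/8 = (h + p)*(p + 4*h**2)/8)
L(d, n) = 1
E(R) = -24 (E(R) = -2 - 22 = -24)
sqrt(E(L(O(6, 2), -4)) + 2290) = sqrt(-24 + 2290) = sqrt(2266)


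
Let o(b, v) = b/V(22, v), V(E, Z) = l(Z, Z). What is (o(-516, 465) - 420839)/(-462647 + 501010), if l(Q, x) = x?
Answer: -5017709/457405 ≈ -10.970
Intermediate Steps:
V(E, Z) = Z
o(b, v) = b/v
(o(-516, 465) - 420839)/(-462647 + 501010) = (-516/465 - 420839)/(-462647 + 501010) = (-516*1/465 - 420839)/38363 = (-172/155 - 420839)*(1/38363) = -65230217/155*1/38363 = -5017709/457405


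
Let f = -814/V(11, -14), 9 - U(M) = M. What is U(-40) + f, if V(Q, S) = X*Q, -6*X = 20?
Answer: 356/5 ≈ 71.200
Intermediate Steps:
X = -10/3 (X = -⅙*20 = -10/3 ≈ -3.3333)
U(M) = 9 - M
V(Q, S) = -10*Q/3
f = 111/5 (f = -814/((-10/3*11)) = -814/(-110/3) = -814*(-3/110) = 111/5 ≈ 22.200)
U(-40) + f = (9 - 1*(-40)) + 111/5 = (9 + 40) + 111/5 = 49 + 111/5 = 356/5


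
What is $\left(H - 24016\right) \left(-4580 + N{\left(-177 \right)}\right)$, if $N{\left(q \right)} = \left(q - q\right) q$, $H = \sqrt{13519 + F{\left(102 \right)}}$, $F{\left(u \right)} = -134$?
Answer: $109993280 - 4580 \sqrt{13385} \approx 1.0946 \cdot 10^{8}$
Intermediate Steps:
$H = \sqrt{13385}$ ($H = \sqrt{13519 - 134} = \sqrt{13385} \approx 115.69$)
$N{\left(q \right)} = 0$ ($N{\left(q \right)} = 0 q = 0$)
$\left(H - 24016\right) \left(-4580 + N{\left(-177 \right)}\right) = \left(\sqrt{13385} - 24016\right) \left(-4580 + 0\right) = \left(-24016 + \sqrt{13385}\right) \left(-4580\right) = 109993280 - 4580 \sqrt{13385}$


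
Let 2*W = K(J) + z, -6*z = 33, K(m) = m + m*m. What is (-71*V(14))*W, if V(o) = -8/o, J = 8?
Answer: 1349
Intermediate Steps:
K(m) = m + m²
z = -11/2 (z = -⅙*33 = -11/2 ≈ -5.5000)
W = 133/4 (W = (8*(1 + 8) - 11/2)/2 = (8*9 - 11/2)/2 = (72 - 11/2)/2 = (½)*(133/2) = 133/4 ≈ 33.250)
(-71*V(14))*W = -(-568)/14*(133/4) = -71*(-4/7)*(133/4) = (284/7)*(133/4) = 1349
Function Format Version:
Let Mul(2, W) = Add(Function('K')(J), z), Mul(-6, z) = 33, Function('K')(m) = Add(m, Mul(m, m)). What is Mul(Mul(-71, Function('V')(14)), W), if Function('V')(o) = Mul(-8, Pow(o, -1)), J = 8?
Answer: 1349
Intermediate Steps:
Function('K')(m) = Add(m, Pow(m, 2))
z = Rational(-11, 2) (z = Mul(Rational(-1, 6), 33) = Rational(-11, 2) ≈ -5.5000)
W = Rational(133, 4) (W = Mul(Rational(1, 2), Add(Mul(8, Add(1, 8)), Rational(-11, 2))) = Mul(Rational(1, 2), Add(Mul(8, 9), Rational(-11, 2))) = Mul(Rational(1, 2), Add(72, Rational(-11, 2))) = Mul(Rational(1, 2), Rational(133, 2)) = Rational(133, 4) ≈ 33.250)
Mul(Mul(-71, Function('V')(14)), W) = Mul(Mul(-71, Mul(-8, Pow(14, -1))), Rational(133, 4)) = Mul(Mul(-71, Mul(-8, Rational(1, 14))), Rational(133, 4)) = Mul(Mul(-71, Rational(-4, 7)), Rational(133, 4)) = Mul(Rational(284, 7), Rational(133, 4)) = 1349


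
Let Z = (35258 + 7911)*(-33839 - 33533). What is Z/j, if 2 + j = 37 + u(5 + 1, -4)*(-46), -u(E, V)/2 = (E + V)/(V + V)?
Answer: -727095467/3 ≈ -2.4237e+8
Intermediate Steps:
u(E, V) = -(E + V)/V (u(E, V) = -2*(E + V)/(V + V) = -2*(E + V)/(2*V) = -2*(E + V)*1/(2*V) = -(E + V)/V)
j = 12 (j = -2 + (37 + ((-(5 + 1) - 1*(-4))/(-4))*(-46)) = -2 + (37 - (-1*6 + 4)/4*(-46)) = -2 + (37 - (-6 + 4)/4*(-46)) = -2 + (37 - ¼*(-2)*(-46)) = -2 + (37 + (½)*(-46)) = -2 + (37 - 23) = -2 + 14 = 12)
Z = -2908381868 (Z = 43169*(-67372) = -2908381868)
Z/j = -2908381868/12 = -2908381868*1/12 = -727095467/3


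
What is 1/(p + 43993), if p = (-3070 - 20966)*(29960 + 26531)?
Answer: -1/1357773683 ≈ -7.3650e-10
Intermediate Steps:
p = -1357817676 (p = -24036*56491 = -1357817676)
1/(p + 43993) = 1/(-1357817676 + 43993) = 1/(-1357773683) = -1/1357773683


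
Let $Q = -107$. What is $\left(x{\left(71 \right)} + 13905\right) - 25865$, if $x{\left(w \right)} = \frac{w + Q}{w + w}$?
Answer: $- \frac{849178}{71} \approx -11960.0$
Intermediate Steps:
$x{\left(w \right)} = \frac{-107 + w}{2 w}$ ($x{\left(w \right)} = \frac{w - 107}{w + w} = \frac{-107 + w}{2 w}$)
$\left(x{\left(71 \right)} + 13905\right) - 25865 = \left(\frac{-107 + 71}{2 \cdot 71} + 13905\right) - 25865 = \left(\frac{1}{2} \cdot \frac{1}{71} \left(-36\right) + 13905\right) - 25865 = \left(- \frac{18}{71} + 13905\right) - 25865 = \frac{987237}{71} - 25865 = - \frac{849178}{71}$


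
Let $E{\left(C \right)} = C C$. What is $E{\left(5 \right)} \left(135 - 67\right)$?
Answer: $1700$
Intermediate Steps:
$E{\left(C \right)} = C^{2}$
$E{\left(5 \right)} \left(135 - 67\right) = 5^{2} \left(135 - 67\right) = 25 \cdot 68 = 1700$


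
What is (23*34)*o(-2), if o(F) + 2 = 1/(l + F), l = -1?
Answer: -5474/3 ≈ -1824.7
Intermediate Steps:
o(F) = -2 + 1/(-1 + F)
(23*34)*o(-2) = (23*34)*((3 - 2*(-2))/(-1 - 2)) = 782*((3 + 4)/(-3)) = 782*(-⅓*7) = 782*(-7/3) = -5474/3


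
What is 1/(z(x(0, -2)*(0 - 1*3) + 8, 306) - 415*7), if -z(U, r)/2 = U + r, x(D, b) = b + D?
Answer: -1/3545 ≈ -0.00028209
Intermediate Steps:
x(D, b) = D + b
z(U, r) = -2*U - 2*r (z(U, r) = -2*(U + r) = -2*U - 2*r)
1/(z(x(0, -2)*(0 - 1*3) + 8, 306) - 415*7) = 1/((-2*((0 - 2)*(0 - 1*3) + 8) - 2*306) - 415*7) = 1/((-2*(-2*(0 - 3) + 8) - 612) - 2905) = 1/((-2*(-2*(-3) + 8) - 612) - 2905) = 1/((-2*(6 + 8) - 612) - 2905) = 1/((-2*14 - 612) - 2905) = 1/((-28 - 612) - 2905) = 1/(-640 - 2905) = 1/(-3545) = -1/3545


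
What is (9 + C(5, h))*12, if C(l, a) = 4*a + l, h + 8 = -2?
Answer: -312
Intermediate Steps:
h = -10 (h = -8 - 2 = -10)
C(l, a) = l + 4*a
(9 + C(5, h))*12 = (9 + (5 + 4*(-10)))*12 = (9 + (5 - 40))*12 = (9 - 35)*12 = -26*12 = -312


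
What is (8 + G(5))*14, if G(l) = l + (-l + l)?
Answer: 182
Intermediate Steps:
G(l) = l (G(l) = l + 0 = l)
(8 + G(5))*14 = (8 + 5)*14 = 13*14 = 182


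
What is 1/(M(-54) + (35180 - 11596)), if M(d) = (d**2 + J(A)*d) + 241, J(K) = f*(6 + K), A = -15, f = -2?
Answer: 1/25769 ≈ 3.8806e-5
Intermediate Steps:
J(K) = -12 - 2*K (J(K) = -2*(6 + K) = -12 - 2*K)
M(d) = 241 + d**2 + 18*d (M(d) = (d**2 + (-12 - 2*(-15))*d) + 241 = (d**2 + (-12 + 30)*d) + 241 = (d**2 + 18*d) + 241 = 241 + d**2 + 18*d)
1/(M(-54) + (35180 - 11596)) = 1/((241 + (-54)**2 + 18*(-54)) + (35180 - 11596)) = 1/((241 + 2916 - 972) + 23584) = 1/(2185 + 23584) = 1/25769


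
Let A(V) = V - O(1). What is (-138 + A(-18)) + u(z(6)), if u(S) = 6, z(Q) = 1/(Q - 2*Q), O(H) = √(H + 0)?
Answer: -151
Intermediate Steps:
O(H) = √H
A(V) = -1 + V (A(V) = V - √1 = V - 1*1 = V - 1 = -1 + V)
z(Q) = -1/Q (z(Q) = 1/(-Q) = -1/Q)
(-138 + A(-18)) + u(z(6)) = (-138 + (-1 - 18)) + 6 = (-138 - 19) + 6 = -157 + 6 = -151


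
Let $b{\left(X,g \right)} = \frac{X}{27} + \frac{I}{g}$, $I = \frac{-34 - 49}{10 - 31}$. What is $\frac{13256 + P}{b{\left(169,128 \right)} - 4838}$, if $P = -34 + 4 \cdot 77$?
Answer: $- \frac{65463552}{23377745} \approx -2.8003$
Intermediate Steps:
$P = 274$ ($P = -34 + 308 = 274$)
$I = \frac{83}{21}$ ($I = - \frac{83}{-21} = \left(-83\right) \left(- \frac{1}{21}\right) = \frac{83}{21} \approx 3.9524$)
$b{\left(X,g \right)} = \frac{X}{27} + \frac{83}{21 g}$
$\frac{13256 + P}{b{\left(169,128 \right)} - 4838} = \frac{13256 + 274}{\left(\frac{1}{27} \cdot 169 + \frac{83}{21 \cdot 128}\right) - 4838} = \frac{13530}{\left(\frac{169}{27} + \frac{83}{21} \cdot \frac{1}{128}\right) - 4838} = \frac{13530}{\left(\frac{169}{27} + \frac{83}{2688}\right) - 4838} = \frac{13530}{\frac{152171}{24192} - 4838} = \frac{13530}{- \frac{116888725}{24192}} = 13530 \left(- \frac{24192}{116888725}\right) = - \frac{65463552}{23377745}$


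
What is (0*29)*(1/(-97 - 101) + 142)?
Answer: 0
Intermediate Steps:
(0*29)*(1/(-97 - 101) + 142) = 0*(1/(-198) + 142) = 0*(-1/198 + 142) = 0*(28115/198) = 0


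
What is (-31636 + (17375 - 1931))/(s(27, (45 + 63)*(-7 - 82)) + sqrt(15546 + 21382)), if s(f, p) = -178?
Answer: -31328/57 - 1408*sqrt(577)/57 ≈ -1143.0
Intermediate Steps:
(-31636 + (17375 - 1931))/(s(27, (45 + 63)*(-7 - 82)) + sqrt(15546 + 21382)) = (-31636 + (17375 - 1931))/(-178 + sqrt(15546 + 21382)) = (-31636 + 15444)/(-178 + sqrt(36928)) = -16192/(-178 + 8*sqrt(577))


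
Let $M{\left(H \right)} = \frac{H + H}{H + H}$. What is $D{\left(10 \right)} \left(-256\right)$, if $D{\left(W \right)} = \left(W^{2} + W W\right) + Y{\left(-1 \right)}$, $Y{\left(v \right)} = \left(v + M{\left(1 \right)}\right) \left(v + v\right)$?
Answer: $-51200$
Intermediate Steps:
$M{\left(H \right)} = 1$ ($M{\left(H \right)} = \frac{2 H}{2 H} = 2 H \frac{1}{2 H} = 1$)
$Y{\left(v \right)} = 2 v \left(1 + v\right)$ ($Y{\left(v \right)} = \left(v + 1\right) \left(v + v\right) = \left(1 + v\right) 2 v = 2 v \left(1 + v\right)$)
$D{\left(W \right)} = 2 W^{2}$ ($D{\left(W \right)} = \left(W^{2} + W W\right) + 2 \left(-1\right) \left(1 - 1\right) = \left(W^{2} + W^{2}\right) + 2 \left(-1\right) 0 = 2 W^{2} + 0 = 2 W^{2}$)
$D{\left(10 \right)} \left(-256\right) = 2 \cdot 10^{2} \left(-256\right) = 2 \cdot 100 \left(-256\right) = 200 \left(-256\right) = -51200$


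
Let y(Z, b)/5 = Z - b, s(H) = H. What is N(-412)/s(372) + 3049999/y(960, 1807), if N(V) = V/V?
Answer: -1134595393/1575420 ≈ -720.19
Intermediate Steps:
y(Z, b) = -5*b + 5*Z (y(Z, b) = 5*(Z - b) = -5*b + 5*Z)
N(V) = 1
N(-412)/s(372) + 3049999/y(960, 1807) = 1/372 + 3049999/(-5*1807 + 5*960) = 1*(1/372) + 3049999/(-9035 + 4800) = 1/372 + 3049999/(-4235) = 1/372 + 3049999*(-1/4235) = 1/372 - 3049999/4235 = -1134595393/1575420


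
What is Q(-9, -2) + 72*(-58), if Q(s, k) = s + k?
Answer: -4187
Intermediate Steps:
Q(s, k) = k + s
Q(-9, -2) + 72*(-58) = (-2 - 9) + 72*(-58) = -11 - 4176 = -4187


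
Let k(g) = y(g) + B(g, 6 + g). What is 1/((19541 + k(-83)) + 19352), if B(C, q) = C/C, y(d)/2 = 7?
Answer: 1/38908 ≈ 2.5702e-5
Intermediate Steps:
y(d) = 14 (y(d) = 2*7 = 14)
B(C, q) = 1
k(g) = 15 (k(g) = 14 + 1 = 15)
1/((19541 + k(-83)) + 19352) = 1/((19541 + 15) + 19352) = 1/(19556 + 19352) = 1/38908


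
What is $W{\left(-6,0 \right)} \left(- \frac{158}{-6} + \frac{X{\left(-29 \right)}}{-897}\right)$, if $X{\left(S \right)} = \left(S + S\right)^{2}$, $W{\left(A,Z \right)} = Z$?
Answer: $0$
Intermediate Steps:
$X{\left(S \right)} = 4 S^{2}$ ($X{\left(S \right)} = \left(2 S\right)^{2} = 4 S^{2}$)
$W{\left(-6,0 \right)} \left(- \frac{158}{-6} + \frac{X{\left(-29 \right)}}{-897}\right) = 0 \left(- \frac{158}{-6} + \frac{4 \left(-29\right)^{2}}{-897}\right) = 0 \left(\left(-158\right) \left(- \frac{1}{6}\right) + 4 \cdot 841 \left(- \frac{1}{897}\right)\right) = 0 \left(\frac{79}{3} + 3364 \left(- \frac{1}{897}\right)\right) = 0 \left(\frac{79}{3} - \frac{3364}{897}\right) = 0 \cdot \frac{20257}{897} = 0$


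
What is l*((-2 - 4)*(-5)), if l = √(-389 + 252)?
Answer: 30*I*√137 ≈ 351.14*I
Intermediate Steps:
l = I*√137 (l = √(-137) = I*√137 ≈ 11.705*I)
l*((-2 - 4)*(-5)) = (I*√137)*((-2 - 4)*(-5)) = (I*√137)*(-6*(-5)) = (I*√137)*30 = 30*I*√137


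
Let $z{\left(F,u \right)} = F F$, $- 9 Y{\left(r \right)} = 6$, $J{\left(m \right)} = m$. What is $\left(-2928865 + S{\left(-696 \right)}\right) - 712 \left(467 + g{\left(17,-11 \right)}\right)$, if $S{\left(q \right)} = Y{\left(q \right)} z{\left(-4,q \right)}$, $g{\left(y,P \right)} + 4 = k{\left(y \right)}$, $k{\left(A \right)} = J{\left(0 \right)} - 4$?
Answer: $- \frac{9767051}{3} \approx -3.2557 \cdot 10^{6}$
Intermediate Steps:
$Y{\left(r \right)} = - \frac{2}{3}$ ($Y{\left(r \right)} = \left(- \frac{1}{9}\right) 6 = - \frac{2}{3}$)
$z{\left(F,u \right)} = F^{2}$
$k{\left(A \right)} = -4$ ($k{\left(A \right)} = 0 - 4 = -4$)
$g{\left(y,P \right)} = -8$ ($g{\left(y,P \right)} = -4 - 4 = -8$)
$S{\left(q \right)} = - \frac{32}{3}$ ($S{\left(q \right)} = - \frac{2 \left(-4\right)^{2}}{3} = \left(- \frac{2}{3}\right) 16 = - \frac{32}{3}$)
$\left(-2928865 + S{\left(-696 \right)}\right) - 712 \left(467 + g{\left(17,-11 \right)}\right) = \left(-2928865 - \frac{32}{3}\right) - 712 \left(467 - 8\right) = - \frac{8786627}{3} - 326808 = - \frac{9767051}{3}$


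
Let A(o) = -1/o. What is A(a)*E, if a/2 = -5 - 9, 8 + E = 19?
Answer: 11/28 ≈ 0.39286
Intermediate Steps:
E = 11 (E = -8 + 19 = 11)
a = -28 (a = 2*(-5 - 9) = 2*(-14) = -28)
A(a)*E = -1/(-28)*11 = -1*(-1/28)*11 = (1/28)*11 = 11/28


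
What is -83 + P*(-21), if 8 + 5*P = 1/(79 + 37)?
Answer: -28673/580 ≈ -49.436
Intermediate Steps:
P = -927/580 (P = -8/5 + 1/(5*(79 + 37)) = -8/5 + (⅕)/116 = -8/5 + (⅕)*(1/116) = -8/5 + 1/580 = -927/580 ≈ -1.5983)
-83 + P*(-21) = -83 - 927/580*(-21) = -83 + 19467/580 = -28673/580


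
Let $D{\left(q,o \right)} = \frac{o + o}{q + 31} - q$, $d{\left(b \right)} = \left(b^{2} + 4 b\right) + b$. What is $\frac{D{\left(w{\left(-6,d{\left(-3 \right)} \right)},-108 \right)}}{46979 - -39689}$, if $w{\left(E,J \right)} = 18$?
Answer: $- \frac{549}{2123366} \approx -0.00025855$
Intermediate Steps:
$d{\left(b \right)} = b^{2} + 5 b$
$D{\left(q,o \right)} = - q + \frac{2 o}{31 + q}$ ($D{\left(q,o \right)} = \frac{2 o}{31 + q} - q = - q + \frac{2 o}{31 + q}$)
$\frac{D{\left(w{\left(-6,d{\left(-3 \right)} \right)},-108 \right)}}{46979 - -39689} = \frac{\frac{1}{31 + 18} \left(- 18^{2} - 558 + 2 \left(-108\right)\right)}{46979 - -39689} = \frac{\frac{1}{49} \left(\left(-1\right) 324 - 558 - 216\right)}{46979 + 39689} = \frac{\frac{1}{49} \left(-324 - 558 - 216\right)}{86668} = \frac{1}{49} \left(-1098\right) \frac{1}{86668} = \left(- \frac{1098}{49}\right) \frac{1}{86668} = - \frac{549}{2123366}$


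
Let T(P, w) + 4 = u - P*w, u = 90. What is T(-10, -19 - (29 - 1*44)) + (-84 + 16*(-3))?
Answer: -86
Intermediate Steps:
T(P, w) = 86 - P*w (T(P, w) = -4 + (90 - P*w) = 86 - P*w)
T(-10, -19 - (29 - 1*44)) + (-84 + 16*(-3)) = (86 - 1*(-10)*(-19 - (29 - 1*44))) + (-84 + 16*(-3)) = (86 - 1*(-10)*(-19 - (29 - 44))) + (-84 - 48) = (86 - 1*(-10)*(-19 - 1*(-15))) - 132 = (86 - 1*(-10)*(-19 + 15)) - 132 = (86 - 1*(-10)*(-4)) - 132 = (86 - 40) - 132 = 46 - 132 = -86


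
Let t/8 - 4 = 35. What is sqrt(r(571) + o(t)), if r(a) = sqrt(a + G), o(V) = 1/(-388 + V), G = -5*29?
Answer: sqrt(-19 + 1444*sqrt(426))/38 ≈ 4.5417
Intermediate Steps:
t = 312 (t = 32 + 8*35 = 32 + 280 = 312)
G = -145
r(a) = sqrt(-145 + a) (r(a) = sqrt(a - 145) = sqrt(-145 + a))
sqrt(r(571) + o(t)) = sqrt(sqrt(-145 + 571) + 1/(-388 + 312)) = sqrt(sqrt(426) + 1/(-76)) = sqrt(sqrt(426) - 1/76) = sqrt(-1/76 + sqrt(426))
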